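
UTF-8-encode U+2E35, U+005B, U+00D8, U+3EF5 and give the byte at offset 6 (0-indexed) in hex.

U+2E35 → 3-byte form E2 B8 B5 at offsets 0–2.
U+005B → 1-byte form 5B at offsets 3–3.
U+00D8 → 2-byte form C3 98 at offsets 4–5.
U+3EF5 → 3-byte form E3 BB B5 at offsets 6–8.
Offset 6 falls in char 4's range; it's byte 1 of E3 BB B5 = 0xE3.

0xE3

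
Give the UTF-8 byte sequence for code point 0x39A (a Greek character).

CE 9A

U+039A = 0x39A = 922 decimal. In range U+0080–U+07FF → 2-byte form: 110xxxxx 10xxxxxx.
Binary (11 bits): 01110011010.
Split 5+6: 01110 | 011010.
Byte 1: 11001110 = 0xCE.
Byte 2: 10011010 = 0x9A.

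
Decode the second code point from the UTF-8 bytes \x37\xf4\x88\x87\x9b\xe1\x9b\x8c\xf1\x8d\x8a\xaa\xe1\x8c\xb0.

Offset 0: leading byte 0x37 = 00110111 → 1-byte char #1 = 37.
Offset 1: leading byte 0xF4 = 11110100 → 4-byte char #2 = F4 88 87 9B.
Leading byte 0xF4 = 11110100 matches 11110xxx → 4-byte sequence.
Byte 1: 0xF4 = 11110100, payload 100 (3 bits).
Byte 2: 0x88 = 10001000 (10xxxxxx ✓), payload 001000.
Byte 3: 0x87 = 10000111 (10xxxxxx ✓), payload 000111.
Byte 4: 0x9B = 10011011 (10xxxxxx ✓), payload 011011.
Concatenate: 100001000000111011011 = 0x1081DB (21 bits → U+1081DB).

U+1081DB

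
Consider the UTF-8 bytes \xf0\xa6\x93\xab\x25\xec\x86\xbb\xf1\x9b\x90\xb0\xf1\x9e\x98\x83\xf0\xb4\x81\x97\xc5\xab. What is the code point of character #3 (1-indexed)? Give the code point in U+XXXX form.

U+C1BB

Offset 0: leading byte 0xF0 = 11110000 → 4-byte char #1 = F0 A6 93 AB.
Offset 4: leading byte 0x25 = 00100101 → 1-byte char #2 = 25.
Offset 5: leading byte 0xEC = 11101100 → 3-byte char #3 = EC 86 BB.
Leading byte 0xEC = 11101100 matches 1110xxxx → 3-byte sequence.
Byte 1: 0xEC = 11101100, payload 1100 (4 bits).
Byte 2: 0x86 = 10000110 (10xxxxxx ✓), payload 000110.
Byte 3: 0xBB = 10111011 (10xxxxxx ✓), payload 111011.
Concatenate: 1100000110111011 = 0xC1BB (16 bits → U+C1BB).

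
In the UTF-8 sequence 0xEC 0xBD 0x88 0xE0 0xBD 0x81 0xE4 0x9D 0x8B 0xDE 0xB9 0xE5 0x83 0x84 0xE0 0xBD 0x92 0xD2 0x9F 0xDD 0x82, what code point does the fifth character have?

Offset 0: leading byte 0xEC = 11101100 → 3-byte char #1 = EC BD 88.
Offset 3: leading byte 0xE0 = 11100000 → 3-byte char #2 = E0 BD 81.
Offset 6: leading byte 0xE4 = 11100100 → 3-byte char #3 = E4 9D 8B.
Offset 9: leading byte 0xDE = 11011110 → 2-byte char #4 = DE B9.
Offset 11: leading byte 0xE5 = 11100101 → 3-byte char #5 = E5 83 84.
Leading byte 0xE5 = 11100101 matches 1110xxxx → 3-byte sequence.
Byte 1: 0xE5 = 11100101, payload 0101 (4 bits).
Byte 2: 0x83 = 10000011 (10xxxxxx ✓), payload 000011.
Byte 3: 0x84 = 10000100 (10xxxxxx ✓), payload 000100.
Concatenate: 0101000011000100 = 0x50C4 (16 bits → U+50C4).

U+50C4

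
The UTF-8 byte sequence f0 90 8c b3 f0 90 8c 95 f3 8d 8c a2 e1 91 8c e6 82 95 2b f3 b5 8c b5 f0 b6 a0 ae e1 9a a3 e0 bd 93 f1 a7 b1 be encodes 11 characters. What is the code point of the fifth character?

Offset 0: leading byte 0xF0 = 11110000 → 4-byte char #1 = F0 90 8C B3.
Offset 4: leading byte 0xF0 = 11110000 → 4-byte char #2 = F0 90 8C 95.
Offset 8: leading byte 0xF3 = 11110011 → 4-byte char #3 = F3 8D 8C A2.
Offset 12: leading byte 0xE1 = 11100001 → 3-byte char #4 = E1 91 8C.
Offset 15: leading byte 0xE6 = 11100110 → 3-byte char #5 = E6 82 95.
Leading byte 0xE6 = 11100110 matches 1110xxxx → 3-byte sequence.
Byte 1: 0xE6 = 11100110, payload 0110 (4 bits).
Byte 2: 0x82 = 10000010 (10xxxxxx ✓), payload 000010.
Byte 3: 0x95 = 10010101 (10xxxxxx ✓), payload 010101.
Concatenate: 0110000010010101 = 0x6095 (16 bits → U+6095).

U+6095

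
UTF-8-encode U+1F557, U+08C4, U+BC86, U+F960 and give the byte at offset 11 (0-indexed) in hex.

U+1F557 → 4-byte form F0 9F 95 97 at offsets 0–3.
U+08C4 → 3-byte form E0 A3 84 at offsets 4–6.
U+BC86 → 3-byte form EB B2 86 at offsets 7–9.
U+F960 → 3-byte form EF A5 A0 at offsets 10–12.
Offset 11 falls in char 4's range; it's byte 2 of EF A5 A0 = 0xA5.

0xA5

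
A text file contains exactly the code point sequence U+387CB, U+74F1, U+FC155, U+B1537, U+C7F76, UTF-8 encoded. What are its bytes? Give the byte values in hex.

F0 B8 9F 8B E7 93 B1 F3 BC 85 95 F2 B1 94 B7 F3 87 BD B6

U+387CB: 4-byte form → F0 B8 9F 8B.
U+74F1: 3-byte form → E7 93 B1.
U+FC155: 4-byte form → F3 BC 85 95.
U+B1537: 4-byte form → F2 B1 94 B7.
U+C7F76: 4-byte form → F3 87 BD B6.
Concatenated (19 bytes): F0 B8 9F 8B E7 93 B1 F3 BC 85 95 F2 B1 94 B7 F3 87 BD B6.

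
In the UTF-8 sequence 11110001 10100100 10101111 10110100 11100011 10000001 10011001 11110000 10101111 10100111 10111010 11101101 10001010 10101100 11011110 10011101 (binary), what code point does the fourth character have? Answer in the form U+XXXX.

Offset 0: leading byte 0xF1 = 11110001 → 4-byte char #1 = F1 A4 AF B4.
Offset 4: leading byte 0xE3 = 11100011 → 3-byte char #2 = E3 81 99.
Offset 7: leading byte 0xF0 = 11110000 → 4-byte char #3 = F0 AF A7 BA.
Offset 11: leading byte 0xED = 11101101 → 3-byte char #4 = ED 8A AC.
Leading byte 0xED = 11101101 matches 1110xxxx → 3-byte sequence.
Byte 1: 0xED = 11101101, payload 1101 (4 bits).
Byte 2: 0x8A = 10001010 (10xxxxxx ✓), payload 001010.
Byte 3: 0xAC = 10101100 (10xxxxxx ✓), payload 101100.
Concatenate: 1101001010101100 = 0xD2AC (16 bits → U+D2AC).

U+D2AC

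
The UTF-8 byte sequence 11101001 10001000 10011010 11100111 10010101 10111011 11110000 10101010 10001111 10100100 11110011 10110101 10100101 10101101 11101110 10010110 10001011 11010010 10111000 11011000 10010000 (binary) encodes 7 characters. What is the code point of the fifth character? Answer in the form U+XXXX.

U+E58B

Offset 0: leading byte 0xE9 = 11101001 → 3-byte char #1 = E9 88 9A.
Offset 3: leading byte 0xE7 = 11100111 → 3-byte char #2 = E7 95 BB.
Offset 6: leading byte 0xF0 = 11110000 → 4-byte char #3 = F0 AA 8F A4.
Offset 10: leading byte 0xF3 = 11110011 → 4-byte char #4 = F3 B5 A5 AD.
Offset 14: leading byte 0xEE = 11101110 → 3-byte char #5 = EE 96 8B.
Leading byte 0xEE = 11101110 matches 1110xxxx → 3-byte sequence.
Byte 1: 0xEE = 11101110, payload 1110 (4 bits).
Byte 2: 0x96 = 10010110 (10xxxxxx ✓), payload 010110.
Byte 3: 0x8B = 10001011 (10xxxxxx ✓), payload 001011.
Concatenate: 1110010110001011 = 0xE58B (16 bits → U+E58B).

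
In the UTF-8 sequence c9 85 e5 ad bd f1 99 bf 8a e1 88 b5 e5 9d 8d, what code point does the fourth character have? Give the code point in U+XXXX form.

Offset 0: leading byte 0xC9 = 11001001 → 2-byte char #1 = C9 85.
Offset 2: leading byte 0xE5 = 11100101 → 3-byte char #2 = E5 AD BD.
Offset 5: leading byte 0xF1 = 11110001 → 4-byte char #3 = F1 99 BF 8A.
Offset 9: leading byte 0xE1 = 11100001 → 3-byte char #4 = E1 88 B5.
Leading byte 0xE1 = 11100001 matches 1110xxxx → 3-byte sequence.
Byte 1: 0xE1 = 11100001, payload 0001 (4 bits).
Byte 2: 0x88 = 10001000 (10xxxxxx ✓), payload 001000.
Byte 3: 0xB5 = 10110101 (10xxxxxx ✓), payload 110101.
Concatenate: 0001001000110101 = 0x1235 (16 bits → U+1235).

U+1235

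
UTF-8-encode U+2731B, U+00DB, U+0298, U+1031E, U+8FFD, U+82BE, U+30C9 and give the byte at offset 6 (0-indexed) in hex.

0xCA

U+2731B → 4-byte form F0 A7 8C 9B at offsets 0–3.
U+00DB → 2-byte form C3 9B at offsets 4–5.
U+0298 → 2-byte form CA 98 at offsets 6–7.
Offset 6 falls in char 3's range; it's byte 1 of CA 98 = 0xCA.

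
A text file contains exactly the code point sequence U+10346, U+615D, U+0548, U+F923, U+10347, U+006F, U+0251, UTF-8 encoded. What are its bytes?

U+10346: 4-byte form → F0 90 8D 86.
U+615D: 3-byte form → E6 85 9D.
U+0548: 2-byte form → D5 88.
U+F923: 3-byte form → EF A4 A3.
U+10347: 4-byte form → F0 90 8D 87.
U+006F: 1-byte form → 6F.
U+0251: 2-byte form → C9 91.
Concatenated (19 bytes): F0 90 8D 86 E6 85 9D D5 88 EF A4 A3 F0 90 8D 87 6F C9 91.

F0 90 8D 86 E6 85 9D D5 88 EF A4 A3 F0 90 8D 87 6F C9 91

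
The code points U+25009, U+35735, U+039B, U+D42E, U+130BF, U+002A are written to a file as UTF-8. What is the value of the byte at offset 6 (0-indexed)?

U+25009 → 4-byte form F0 A5 80 89 at offsets 0–3.
U+35735 → 4-byte form F0 B5 9C B5 at offsets 4–7.
Offset 6 falls in char 2's range; it's byte 3 of F0 B5 9C B5 = 0x9C.

0x9C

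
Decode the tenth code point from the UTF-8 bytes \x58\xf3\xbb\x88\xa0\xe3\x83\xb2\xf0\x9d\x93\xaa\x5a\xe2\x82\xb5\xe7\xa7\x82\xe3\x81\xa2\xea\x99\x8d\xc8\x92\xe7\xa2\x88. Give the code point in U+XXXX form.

Offset 0: leading byte 0x58 = 01011000 → 1-byte char #1 = 58.
Offset 1: leading byte 0xF3 = 11110011 → 4-byte char #2 = F3 BB 88 A0.
Offset 5: leading byte 0xE3 = 11100011 → 3-byte char #3 = E3 83 B2.
Offset 8: leading byte 0xF0 = 11110000 → 4-byte char #4 = F0 9D 93 AA.
Offset 12: leading byte 0x5A = 01011010 → 1-byte char #5 = 5A.
Offset 13: leading byte 0xE2 = 11100010 → 3-byte char #6 = E2 82 B5.
Offset 16: leading byte 0xE7 = 11100111 → 3-byte char #7 = E7 A7 82.
Offset 19: leading byte 0xE3 = 11100011 → 3-byte char #8 = E3 81 A2.
Offset 22: leading byte 0xEA = 11101010 → 3-byte char #9 = EA 99 8D.
Offset 25: leading byte 0xC8 = 11001000 → 2-byte char #10 = C8 92.
Leading byte 0xC8 = 11001000 matches 110xxxxx → 2-byte sequence.
Byte 1: 0xC8 = 11001000, payload 01000 (5 bits).
Byte 2: 0x92 = 10010010 (10xxxxxx ✓), payload 010010.
Concatenate: 01000010010 = 0x212 (11 bits → U+0212).

U+0212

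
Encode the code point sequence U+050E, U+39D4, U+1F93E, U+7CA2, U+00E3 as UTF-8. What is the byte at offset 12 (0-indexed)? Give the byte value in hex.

0xC3

U+050E → 2-byte form D4 8E at offsets 0–1.
U+39D4 → 3-byte form E3 A7 94 at offsets 2–4.
U+1F93E → 4-byte form F0 9F A4 BE at offsets 5–8.
U+7CA2 → 3-byte form E7 B2 A2 at offsets 9–11.
U+00E3 → 2-byte form C3 A3 at offsets 12–13.
Offset 12 falls in char 5's range; it's byte 1 of C3 A3 = 0xC3.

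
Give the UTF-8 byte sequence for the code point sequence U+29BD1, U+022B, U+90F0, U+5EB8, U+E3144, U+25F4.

U+29BD1: 4-byte form → F0 A9 AF 91.
U+022B: 2-byte form → C8 AB.
U+90F0: 3-byte form → E9 83 B0.
U+5EB8: 3-byte form → E5 BA B8.
U+E3144: 4-byte form → F3 A3 85 84.
U+25F4: 3-byte form → E2 97 B4.
Concatenated (19 bytes): F0 A9 AF 91 C8 AB E9 83 B0 E5 BA B8 F3 A3 85 84 E2 97 B4.

F0 A9 AF 91 C8 AB E9 83 B0 E5 BA B8 F3 A3 85 84 E2 97 B4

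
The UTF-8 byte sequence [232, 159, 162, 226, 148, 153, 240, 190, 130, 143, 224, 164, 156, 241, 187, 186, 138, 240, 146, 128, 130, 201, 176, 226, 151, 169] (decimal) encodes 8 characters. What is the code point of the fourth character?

Offset 0: leading byte 0xE8 = 11101000 → 3-byte char #1 = E8 9F A2.
Offset 3: leading byte 0xE2 = 11100010 → 3-byte char #2 = E2 94 99.
Offset 6: leading byte 0xF0 = 11110000 → 4-byte char #3 = F0 BE 82 8F.
Offset 10: leading byte 0xE0 = 11100000 → 3-byte char #4 = E0 A4 9C.
Leading byte 0xE0 = 11100000 matches 1110xxxx → 3-byte sequence.
Byte 1: 0xE0 = 11100000, payload 0000 (4 bits).
Byte 2: 0xA4 = 10100100 (10xxxxxx ✓), payload 100100.
Byte 3: 0x9C = 10011100 (10xxxxxx ✓), payload 011100.
Concatenate: 0000100100011100 = 0x91C (16 bits → U+091C).

U+091C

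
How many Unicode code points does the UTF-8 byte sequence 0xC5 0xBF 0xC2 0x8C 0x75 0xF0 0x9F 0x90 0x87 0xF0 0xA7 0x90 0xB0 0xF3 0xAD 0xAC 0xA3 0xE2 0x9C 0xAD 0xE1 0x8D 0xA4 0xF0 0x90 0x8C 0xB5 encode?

Byte at offset 0: 0xC5 = 11000101 → 2-byte char (#1). Advance 2.
Byte at offset 2: 0xC2 = 11000010 → 2-byte char (#2). Advance 2.
Byte at offset 4: 0x75 = 01110101 → 1-byte char (#3). Advance 1.
Byte at offset 5: 0xF0 = 11110000 → 4-byte char (#4). Advance 4.
Byte at offset 9: 0xF0 = 11110000 → 4-byte char (#5). Advance 4.
Byte at offset 13: 0xF3 = 11110011 → 4-byte char (#6). Advance 4.
Byte at offset 17: 0xE2 = 11100010 → 3-byte char (#7). Advance 3.
Byte at offset 20: 0xE1 = 11100001 → 3-byte char (#8). Advance 3.
Byte at offset 23: 0xF0 = 11110000 → 4-byte char (#9). Advance 4.
Reached end at offset 27 after 9 code points.

9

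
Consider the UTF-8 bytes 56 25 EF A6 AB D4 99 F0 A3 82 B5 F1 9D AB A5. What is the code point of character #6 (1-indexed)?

Offset 0: leading byte 0x56 = 01010110 → 1-byte char #1 = 56.
Offset 1: leading byte 0x25 = 00100101 → 1-byte char #2 = 25.
Offset 2: leading byte 0xEF = 11101111 → 3-byte char #3 = EF A6 AB.
Offset 5: leading byte 0xD4 = 11010100 → 2-byte char #4 = D4 99.
Offset 7: leading byte 0xF0 = 11110000 → 4-byte char #5 = F0 A3 82 B5.
Offset 11: leading byte 0xF1 = 11110001 → 4-byte char #6 = F1 9D AB A5.
Leading byte 0xF1 = 11110001 matches 11110xxx → 4-byte sequence.
Byte 1: 0xF1 = 11110001, payload 001 (3 bits).
Byte 2: 0x9D = 10011101 (10xxxxxx ✓), payload 011101.
Byte 3: 0xAB = 10101011 (10xxxxxx ✓), payload 101011.
Byte 4: 0xA5 = 10100101 (10xxxxxx ✓), payload 100101.
Concatenate: 001011101101011100101 = 0x5DAE5 (21 bits → U+5DAE5).

U+5DAE5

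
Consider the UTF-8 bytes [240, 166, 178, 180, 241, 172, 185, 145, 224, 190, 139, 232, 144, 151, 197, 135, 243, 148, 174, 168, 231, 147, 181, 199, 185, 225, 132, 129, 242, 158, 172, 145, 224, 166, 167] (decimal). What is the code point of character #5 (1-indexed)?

U+0147

Offset 0: leading byte 0xF0 = 11110000 → 4-byte char #1 = F0 A6 B2 B4.
Offset 4: leading byte 0xF1 = 11110001 → 4-byte char #2 = F1 AC B9 91.
Offset 8: leading byte 0xE0 = 11100000 → 3-byte char #3 = E0 BE 8B.
Offset 11: leading byte 0xE8 = 11101000 → 3-byte char #4 = E8 90 97.
Offset 14: leading byte 0xC5 = 11000101 → 2-byte char #5 = C5 87.
Leading byte 0xC5 = 11000101 matches 110xxxxx → 2-byte sequence.
Byte 1: 0xC5 = 11000101, payload 00101 (5 bits).
Byte 2: 0x87 = 10000111 (10xxxxxx ✓), payload 000111.
Concatenate: 00101000111 = 0x147 (11 bits → U+0147).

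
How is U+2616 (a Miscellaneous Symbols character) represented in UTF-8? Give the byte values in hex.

U+2616 = 0x2616 = 9750 decimal. In range U+0800–U+FFFF → 3-byte form: 1110xxxx 10xxxxxx 10xxxxxx.
Binary (16 bits): 0010011000010110.
Split 4+6+6: 0010 | 011000 | 010110.
Byte 1: 11100010 = 0xE2.
Byte 2: 10011000 = 0x98.
Byte 3: 10010110 = 0x96.

E2 98 96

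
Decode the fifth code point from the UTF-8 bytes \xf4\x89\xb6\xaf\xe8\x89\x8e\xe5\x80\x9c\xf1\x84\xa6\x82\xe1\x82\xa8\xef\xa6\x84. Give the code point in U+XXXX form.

U+10A8

Offset 0: leading byte 0xF4 = 11110100 → 4-byte char #1 = F4 89 B6 AF.
Offset 4: leading byte 0xE8 = 11101000 → 3-byte char #2 = E8 89 8E.
Offset 7: leading byte 0xE5 = 11100101 → 3-byte char #3 = E5 80 9C.
Offset 10: leading byte 0xF1 = 11110001 → 4-byte char #4 = F1 84 A6 82.
Offset 14: leading byte 0xE1 = 11100001 → 3-byte char #5 = E1 82 A8.
Leading byte 0xE1 = 11100001 matches 1110xxxx → 3-byte sequence.
Byte 1: 0xE1 = 11100001, payload 0001 (4 bits).
Byte 2: 0x82 = 10000010 (10xxxxxx ✓), payload 000010.
Byte 3: 0xA8 = 10101000 (10xxxxxx ✓), payload 101000.
Concatenate: 0001000010101000 = 0x10A8 (16 bits → U+10A8).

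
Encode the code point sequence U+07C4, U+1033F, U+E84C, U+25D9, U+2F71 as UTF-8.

U+07C4: 2-byte form → DF 84.
U+1033F: 4-byte form → F0 90 8C BF.
U+E84C: 3-byte form → EE A1 8C.
U+25D9: 3-byte form → E2 97 99.
U+2F71: 3-byte form → E2 BD B1.
Concatenated (15 bytes): DF 84 F0 90 8C BF EE A1 8C E2 97 99 E2 BD B1.

DF 84 F0 90 8C BF EE A1 8C E2 97 99 E2 BD B1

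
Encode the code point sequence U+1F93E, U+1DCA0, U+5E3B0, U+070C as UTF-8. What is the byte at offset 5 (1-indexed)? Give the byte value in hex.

0xF0

1-indexed offset 5 is 0-indexed offset 4.
U+1F93E → 4-byte form F0 9F A4 BE at offsets 0–3.
U+1DCA0 → 4-byte form F0 9D B2 A0 at offsets 4–7.
Offset 4 falls in char 2's range; it's byte 1 of F0 9D B2 A0 = 0xF0.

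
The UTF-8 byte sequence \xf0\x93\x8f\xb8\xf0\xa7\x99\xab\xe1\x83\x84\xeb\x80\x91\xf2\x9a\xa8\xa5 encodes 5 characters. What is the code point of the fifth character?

Offset 0: leading byte 0xF0 = 11110000 → 4-byte char #1 = F0 93 8F B8.
Offset 4: leading byte 0xF0 = 11110000 → 4-byte char #2 = F0 A7 99 AB.
Offset 8: leading byte 0xE1 = 11100001 → 3-byte char #3 = E1 83 84.
Offset 11: leading byte 0xEB = 11101011 → 3-byte char #4 = EB 80 91.
Offset 14: leading byte 0xF2 = 11110010 → 4-byte char #5 = F2 9A A8 A5.
Leading byte 0xF2 = 11110010 matches 11110xxx → 4-byte sequence.
Byte 1: 0xF2 = 11110010, payload 010 (3 bits).
Byte 2: 0x9A = 10011010 (10xxxxxx ✓), payload 011010.
Byte 3: 0xA8 = 10101000 (10xxxxxx ✓), payload 101000.
Byte 4: 0xA5 = 10100101 (10xxxxxx ✓), payload 100101.
Concatenate: 010011010101000100101 = 0x9AA25 (21 bits → U+9AA25).

U+9AA25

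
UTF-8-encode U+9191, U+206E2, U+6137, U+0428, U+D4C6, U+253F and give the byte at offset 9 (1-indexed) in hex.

0x84

1-indexed offset 9 is 0-indexed offset 8.
U+9191 → 3-byte form E9 86 91 at offsets 0–2.
U+206E2 → 4-byte form F0 A0 9B A2 at offsets 3–6.
U+6137 → 3-byte form E6 84 B7 at offsets 7–9.
Offset 8 falls in char 3's range; it's byte 2 of E6 84 B7 = 0x84.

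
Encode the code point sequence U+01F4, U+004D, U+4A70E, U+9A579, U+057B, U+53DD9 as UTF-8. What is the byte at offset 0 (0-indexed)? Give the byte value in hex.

U+01F4 → 2-byte form C7 B4 at offsets 0–1.
Offset 0 falls in char 1's range; it's byte 1 of C7 B4 = 0xC7.

0xC7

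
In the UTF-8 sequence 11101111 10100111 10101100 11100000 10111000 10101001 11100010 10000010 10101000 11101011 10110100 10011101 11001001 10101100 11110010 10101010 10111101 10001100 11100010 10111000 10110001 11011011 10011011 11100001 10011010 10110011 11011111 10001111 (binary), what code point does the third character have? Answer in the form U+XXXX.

U+20A8

Offset 0: leading byte 0xEF = 11101111 → 3-byte char #1 = EF A7 AC.
Offset 3: leading byte 0xE0 = 11100000 → 3-byte char #2 = E0 B8 A9.
Offset 6: leading byte 0xE2 = 11100010 → 3-byte char #3 = E2 82 A8.
Leading byte 0xE2 = 11100010 matches 1110xxxx → 3-byte sequence.
Byte 1: 0xE2 = 11100010, payload 0010 (4 bits).
Byte 2: 0x82 = 10000010 (10xxxxxx ✓), payload 000010.
Byte 3: 0xA8 = 10101000 (10xxxxxx ✓), payload 101000.
Concatenate: 0010000010101000 = 0x20A8 (16 bits → U+20A8).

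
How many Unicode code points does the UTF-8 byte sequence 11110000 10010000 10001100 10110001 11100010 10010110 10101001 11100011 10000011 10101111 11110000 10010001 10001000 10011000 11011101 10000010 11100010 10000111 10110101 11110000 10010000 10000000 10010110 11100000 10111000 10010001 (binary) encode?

8

Byte at offset 0: 0xF0 = 11110000 → 4-byte char (#1). Advance 4.
Byte at offset 4: 0xE2 = 11100010 → 3-byte char (#2). Advance 3.
Byte at offset 7: 0xE3 = 11100011 → 3-byte char (#3). Advance 3.
Byte at offset 10: 0xF0 = 11110000 → 4-byte char (#4). Advance 4.
Byte at offset 14: 0xDD = 11011101 → 2-byte char (#5). Advance 2.
Byte at offset 16: 0xE2 = 11100010 → 3-byte char (#6). Advance 3.
Byte at offset 19: 0xF0 = 11110000 → 4-byte char (#7). Advance 4.
Byte at offset 23: 0xE0 = 11100000 → 3-byte char (#8). Advance 3.
Reached end at offset 26 after 8 code points.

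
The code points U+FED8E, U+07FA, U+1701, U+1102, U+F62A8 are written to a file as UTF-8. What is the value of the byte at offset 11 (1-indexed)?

0x84

1-indexed offset 11 is 0-indexed offset 10.
U+FED8E → 4-byte form F3 BE B6 8E at offsets 0–3.
U+07FA → 2-byte form DF BA at offsets 4–5.
U+1701 → 3-byte form E1 9C 81 at offsets 6–8.
U+1102 → 3-byte form E1 84 82 at offsets 9–11.
Offset 10 falls in char 4's range; it's byte 2 of E1 84 82 = 0x84.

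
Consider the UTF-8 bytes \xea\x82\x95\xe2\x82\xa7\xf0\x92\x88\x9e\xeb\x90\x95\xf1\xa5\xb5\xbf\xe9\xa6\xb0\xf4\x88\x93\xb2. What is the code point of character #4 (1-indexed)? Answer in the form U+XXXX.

U+B415

Offset 0: leading byte 0xEA = 11101010 → 3-byte char #1 = EA 82 95.
Offset 3: leading byte 0xE2 = 11100010 → 3-byte char #2 = E2 82 A7.
Offset 6: leading byte 0xF0 = 11110000 → 4-byte char #3 = F0 92 88 9E.
Offset 10: leading byte 0xEB = 11101011 → 3-byte char #4 = EB 90 95.
Leading byte 0xEB = 11101011 matches 1110xxxx → 3-byte sequence.
Byte 1: 0xEB = 11101011, payload 1011 (4 bits).
Byte 2: 0x90 = 10010000 (10xxxxxx ✓), payload 010000.
Byte 3: 0x95 = 10010101 (10xxxxxx ✓), payload 010101.
Concatenate: 1011010000010101 = 0xB415 (16 bits → U+B415).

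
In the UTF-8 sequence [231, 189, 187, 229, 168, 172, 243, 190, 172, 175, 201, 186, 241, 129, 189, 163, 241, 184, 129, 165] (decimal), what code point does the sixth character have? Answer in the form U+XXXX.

Offset 0: leading byte 0xE7 = 11100111 → 3-byte char #1 = E7 BD BB.
Offset 3: leading byte 0xE5 = 11100101 → 3-byte char #2 = E5 A8 AC.
Offset 6: leading byte 0xF3 = 11110011 → 4-byte char #3 = F3 BE AC AF.
Offset 10: leading byte 0xC9 = 11001001 → 2-byte char #4 = C9 BA.
Offset 12: leading byte 0xF1 = 11110001 → 4-byte char #5 = F1 81 BD A3.
Offset 16: leading byte 0xF1 = 11110001 → 4-byte char #6 = F1 B8 81 A5.
Leading byte 0xF1 = 11110001 matches 11110xxx → 4-byte sequence.
Byte 1: 0xF1 = 11110001, payload 001 (3 bits).
Byte 2: 0xB8 = 10111000 (10xxxxxx ✓), payload 111000.
Byte 3: 0x81 = 10000001 (10xxxxxx ✓), payload 000001.
Byte 4: 0xA5 = 10100101 (10xxxxxx ✓), payload 100101.
Concatenate: 001111000000001100101 = 0x78065 (21 bits → U+78065).

U+78065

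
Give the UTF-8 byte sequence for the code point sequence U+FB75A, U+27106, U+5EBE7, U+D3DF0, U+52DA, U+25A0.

U+FB75A: 4-byte form → F3 BB 9D 9A.
U+27106: 4-byte form → F0 A7 84 86.
U+5EBE7: 4-byte form → F1 9E AF A7.
U+D3DF0: 4-byte form → F3 93 B7 B0.
U+52DA: 3-byte form → E5 8B 9A.
U+25A0: 3-byte form → E2 96 A0.
Concatenated (22 bytes): F3 BB 9D 9A F0 A7 84 86 F1 9E AF A7 F3 93 B7 B0 E5 8B 9A E2 96 A0.

F3 BB 9D 9A F0 A7 84 86 F1 9E AF A7 F3 93 B7 B0 E5 8B 9A E2 96 A0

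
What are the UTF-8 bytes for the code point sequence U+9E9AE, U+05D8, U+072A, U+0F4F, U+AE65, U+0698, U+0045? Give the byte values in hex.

F2 9E A6 AE D7 98 DC AA E0 BD 8F EA B9 A5 DA 98 45

U+9E9AE: 4-byte form → F2 9E A6 AE.
U+05D8: 2-byte form → D7 98.
U+072A: 2-byte form → DC AA.
U+0F4F: 3-byte form → E0 BD 8F.
U+AE65: 3-byte form → EA B9 A5.
U+0698: 2-byte form → DA 98.
U+0045: 1-byte form → 45.
Concatenated (17 bytes): F2 9E A6 AE D7 98 DC AA E0 BD 8F EA B9 A5 DA 98 45.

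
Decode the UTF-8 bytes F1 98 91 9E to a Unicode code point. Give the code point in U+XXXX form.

Leading byte 0xF1 = 11110001 matches 11110xxx → 4-byte sequence.
Byte 1: 0xF1 = 11110001, payload 001 (3 bits).
Byte 2: 0x98 = 10011000 (10xxxxxx ✓), payload 011000.
Byte 3: 0x91 = 10010001 (10xxxxxx ✓), payload 010001.
Byte 4: 0x9E = 10011110 (10xxxxxx ✓), payload 011110.
Concatenate: 001011000010001011110 = 0x5845E (21 bits → U+5845E).

U+5845E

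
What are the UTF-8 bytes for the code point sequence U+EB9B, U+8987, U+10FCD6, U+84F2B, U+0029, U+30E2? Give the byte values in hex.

U+EB9B: 3-byte form → EE AE 9B.
U+8987: 3-byte form → E8 A6 87.
U+10FCD6: 4-byte form → F4 8F B3 96.
U+84F2B: 4-byte form → F2 84 BC AB.
U+0029: 1-byte form → 29.
U+30E2: 3-byte form → E3 83 A2.
Concatenated (18 bytes): EE AE 9B E8 A6 87 F4 8F B3 96 F2 84 BC AB 29 E3 83 A2.

EE AE 9B E8 A6 87 F4 8F B3 96 F2 84 BC AB 29 E3 83 A2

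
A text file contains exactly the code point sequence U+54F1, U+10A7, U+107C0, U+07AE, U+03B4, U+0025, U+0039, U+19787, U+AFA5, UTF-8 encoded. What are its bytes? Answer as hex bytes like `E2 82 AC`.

U+54F1: 3-byte form → E5 93 B1.
U+10A7: 3-byte form → E1 82 A7.
U+107C0: 4-byte form → F0 90 9F 80.
U+07AE: 2-byte form → DE AE.
U+03B4: 2-byte form → CE B4.
U+0025: 1-byte form → 25.
U+0039: 1-byte form → 39.
U+19787: 4-byte form → F0 99 9E 87.
U+AFA5: 3-byte form → EA BE A5.
Concatenated (23 bytes): E5 93 B1 E1 82 A7 F0 90 9F 80 DE AE CE B4 25 39 F0 99 9E 87 EA BE A5.

E5 93 B1 E1 82 A7 F0 90 9F 80 DE AE CE B4 25 39 F0 99 9E 87 EA BE A5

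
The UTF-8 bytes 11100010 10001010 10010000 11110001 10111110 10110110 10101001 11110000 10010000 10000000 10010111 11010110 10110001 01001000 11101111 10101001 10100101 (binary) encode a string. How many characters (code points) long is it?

Byte at offset 0: 0xE2 = 11100010 → 3-byte char (#1). Advance 3.
Byte at offset 3: 0xF1 = 11110001 → 4-byte char (#2). Advance 4.
Byte at offset 7: 0xF0 = 11110000 → 4-byte char (#3). Advance 4.
Byte at offset 11: 0xD6 = 11010110 → 2-byte char (#4). Advance 2.
Byte at offset 13: 0x48 = 01001000 → 1-byte char (#5). Advance 1.
Byte at offset 14: 0xEF = 11101111 → 3-byte char (#6). Advance 3.
Reached end at offset 17 after 6 code points.

6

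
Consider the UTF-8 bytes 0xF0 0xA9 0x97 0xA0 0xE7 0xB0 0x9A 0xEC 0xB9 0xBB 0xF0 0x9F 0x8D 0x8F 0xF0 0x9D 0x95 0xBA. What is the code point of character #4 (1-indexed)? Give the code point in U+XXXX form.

U+1F34F

Offset 0: leading byte 0xF0 = 11110000 → 4-byte char #1 = F0 A9 97 A0.
Offset 4: leading byte 0xE7 = 11100111 → 3-byte char #2 = E7 B0 9A.
Offset 7: leading byte 0xEC = 11101100 → 3-byte char #3 = EC B9 BB.
Offset 10: leading byte 0xF0 = 11110000 → 4-byte char #4 = F0 9F 8D 8F.
Leading byte 0xF0 = 11110000 matches 11110xxx → 4-byte sequence.
Byte 1: 0xF0 = 11110000, payload 000 (3 bits).
Byte 2: 0x9F = 10011111 (10xxxxxx ✓), payload 011111.
Byte 3: 0x8D = 10001101 (10xxxxxx ✓), payload 001101.
Byte 4: 0x8F = 10001111 (10xxxxxx ✓), payload 001111.
Concatenate: 000011111001101001111 = 0x1F34F (21 bits → U+1F34F).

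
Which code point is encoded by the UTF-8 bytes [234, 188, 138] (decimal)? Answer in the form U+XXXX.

U+AF0A

Leading byte 0xEA = 11101010 matches 1110xxxx → 3-byte sequence.
Byte 1: 0xEA = 11101010, payload 1010 (4 bits).
Byte 2: 0xBC = 10111100 (10xxxxxx ✓), payload 111100.
Byte 3: 0x8A = 10001010 (10xxxxxx ✓), payload 001010.
Concatenate: 1010111100001010 = 0xAF0A (16 bits → U+AF0A).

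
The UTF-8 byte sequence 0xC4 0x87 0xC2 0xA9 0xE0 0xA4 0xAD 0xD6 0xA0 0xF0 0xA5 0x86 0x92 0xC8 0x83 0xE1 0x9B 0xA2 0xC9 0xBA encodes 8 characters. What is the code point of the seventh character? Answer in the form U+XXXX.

Offset 0: leading byte 0xC4 = 11000100 → 2-byte char #1 = C4 87.
Offset 2: leading byte 0xC2 = 11000010 → 2-byte char #2 = C2 A9.
Offset 4: leading byte 0xE0 = 11100000 → 3-byte char #3 = E0 A4 AD.
Offset 7: leading byte 0xD6 = 11010110 → 2-byte char #4 = D6 A0.
Offset 9: leading byte 0xF0 = 11110000 → 4-byte char #5 = F0 A5 86 92.
Offset 13: leading byte 0xC8 = 11001000 → 2-byte char #6 = C8 83.
Offset 15: leading byte 0xE1 = 11100001 → 3-byte char #7 = E1 9B A2.
Leading byte 0xE1 = 11100001 matches 1110xxxx → 3-byte sequence.
Byte 1: 0xE1 = 11100001, payload 0001 (4 bits).
Byte 2: 0x9B = 10011011 (10xxxxxx ✓), payload 011011.
Byte 3: 0xA2 = 10100010 (10xxxxxx ✓), payload 100010.
Concatenate: 0001011011100010 = 0x16E2 (16 bits → U+16E2).

U+16E2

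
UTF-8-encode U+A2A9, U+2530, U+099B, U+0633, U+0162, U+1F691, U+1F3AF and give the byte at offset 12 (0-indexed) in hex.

0xA2

U+A2A9 → 3-byte form EA 8A A9 at offsets 0–2.
U+2530 → 3-byte form E2 94 B0 at offsets 3–5.
U+099B → 3-byte form E0 A6 9B at offsets 6–8.
U+0633 → 2-byte form D8 B3 at offsets 9–10.
U+0162 → 2-byte form C5 A2 at offsets 11–12.
Offset 12 falls in char 5's range; it's byte 2 of C5 A2 = 0xA2.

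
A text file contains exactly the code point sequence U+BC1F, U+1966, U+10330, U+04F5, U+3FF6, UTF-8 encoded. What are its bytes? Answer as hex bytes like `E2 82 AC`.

EB B0 9F E1 A5 A6 F0 90 8C B0 D3 B5 E3 BF B6

U+BC1F: 3-byte form → EB B0 9F.
U+1966: 3-byte form → E1 A5 A6.
U+10330: 4-byte form → F0 90 8C B0.
U+04F5: 2-byte form → D3 B5.
U+3FF6: 3-byte form → E3 BF B6.
Concatenated (15 bytes): EB B0 9F E1 A5 A6 F0 90 8C B0 D3 B5 E3 BF B6.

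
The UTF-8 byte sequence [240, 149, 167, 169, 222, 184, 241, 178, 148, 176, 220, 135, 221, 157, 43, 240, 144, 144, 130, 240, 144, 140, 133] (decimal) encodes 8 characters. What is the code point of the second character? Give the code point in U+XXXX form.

Offset 0: leading byte 0xF0 = 11110000 → 4-byte char #1 = F0 95 A7 A9.
Offset 4: leading byte 0xDE = 11011110 → 2-byte char #2 = DE B8.
Leading byte 0xDE = 11011110 matches 110xxxxx → 2-byte sequence.
Byte 1: 0xDE = 11011110, payload 11110 (5 bits).
Byte 2: 0xB8 = 10111000 (10xxxxxx ✓), payload 111000.
Concatenate: 11110111000 = 0x7B8 (11 bits → U+07B8).

U+07B8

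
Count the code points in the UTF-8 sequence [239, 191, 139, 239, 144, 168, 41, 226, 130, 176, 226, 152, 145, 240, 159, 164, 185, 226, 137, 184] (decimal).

Byte at offset 0: 0xEF = 11101111 → 3-byte char (#1). Advance 3.
Byte at offset 3: 0xEF = 11101111 → 3-byte char (#2). Advance 3.
Byte at offset 6: 0x29 = 00101001 → 1-byte char (#3). Advance 1.
Byte at offset 7: 0xE2 = 11100010 → 3-byte char (#4). Advance 3.
Byte at offset 10: 0xE2 = 11100010 → 3-byte char (#5). Advance 3.
Byte at offset 13: 0xF0 = 11110000 → 4-byte char (#6). Advance 4.
Byte at offset 17: 0xE2 = 11100010 → 3-byte char (#7). Advance 3.
Reached end at offset 20 after 7 code points.

7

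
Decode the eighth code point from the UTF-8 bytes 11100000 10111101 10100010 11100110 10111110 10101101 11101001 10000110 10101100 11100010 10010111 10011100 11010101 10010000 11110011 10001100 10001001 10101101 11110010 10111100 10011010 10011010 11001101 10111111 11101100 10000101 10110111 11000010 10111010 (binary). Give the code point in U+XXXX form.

Offset 0: leading byte 0xE0 = 11100000 → 3-byte char #1 = E0 BD A2.
Offset 3: leading byte 0xE6 = 11100110 → 3-byte char #2 = E6 BE AD.
Offset 6: leading byte 0xE9 = 11101001 → 3-byte char #3 = E9 86 AC.
Offset 9: leading byte 0xE2 = 11100010 → 3-byte char #4 = E2 97 9C.
Offset 12: leading byte 0xD5 = 11010101 → 2-byte char #5 = D5 90.
Offset 14: leading byte 0xF3 = 11110011 → 4-byte char #6 = F3 8C 89 AD.
Offset 18: leading byte 0xF2 = 11110010 → 4-byte char #7 = F2 BC 9A 9A.
Offset 22: leading byte 0xCD = 11001101 → 2-byte char #8 = CD BF.
Leading byte 0xCD = 11001101 matches 110xxxxx → 2-byte sequence.
Byte 1: 0xCD = 11001101, payload 01101 (5 bits).
Byte 2: 0xBF = 10111111 (10xxxxxx ✓), payload 111111.
Concatenate: 01101111111 = 0x37F (11 bits → U+037F).

U+037F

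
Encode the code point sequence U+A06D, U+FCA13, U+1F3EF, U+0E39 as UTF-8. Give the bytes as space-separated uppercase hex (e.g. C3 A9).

EA 81 AD F3 BC A8 93 F0 9F 8F AF E0 B8 B9

U+A06D: 3-byte form → EA 81 AD.
U+FCA13: 4-byte form → F3 BC A8 93.
U+1F3EF: 4-byte form → F0 9F 8F AF.
U+0E39: 3-byte form → E0 B8 B9.
Concatenated (14 bytes): EA 81 AD F3 BC A8 93 F0 9F 8F AF E0 B8 B9.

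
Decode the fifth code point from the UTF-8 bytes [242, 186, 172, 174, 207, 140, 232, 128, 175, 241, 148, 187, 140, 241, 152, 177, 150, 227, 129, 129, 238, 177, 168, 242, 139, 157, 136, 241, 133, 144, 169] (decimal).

Offset 0: leading byte 0xF2 = 11110010 → 4-byte char #1 = F2 BA AC AE.
Offset 4: leading byte 0xCF = 11001111 → 2-byte char #2 = CF 8C.
Offset 6: leading byte 0xE8 = 11101000 → 3-byte char #3 = E8 80 AF.
Offset 9: leading byte 0xF1 = 11110001 → 4-byte char #4 = F1 94 BB 8C.
Offset 13: leading byte 0xF1 = 11110001 → 4-byte char #5 = F1 98 B1 96.
Leading byte 0xF1 = 11110001 matches 11110xxx → 4-byte sequence.
Byte 1: 0xF1 = 11110001, payload 001 (3 bits).
Byte 2: 0x98 = 10011000 (10xxxxxx ✓), payload 011000.
Byte 3: 0xB1 = 10110001 (10xxxxxx ✓), payload 110001.
Byte 4: 0x96 = 10010110 (10xxxxxx ✓), payload 010110.
Concatenate: 001011000110001010110 = 0x58C56 (21 bits → U+58C56).

U+58C56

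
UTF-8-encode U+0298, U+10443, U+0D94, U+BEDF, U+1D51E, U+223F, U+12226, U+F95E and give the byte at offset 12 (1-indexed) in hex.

1-indexed offset 12 is 0-indexed offset 11.
U+0298 → 2-byte form CA 98 at offsets 0–1.
U+10443 → 4-byte form F0 90 91 83 at offsets 2–5.
U+0D94 → 3-byte form E0 B6 94 at offsets 6–8.
U+BEDF → 3-byte form EB BB 9F at offsets 9–11.
Offset 11 falls in char 4's range; it's byte 3 of EB BB 9F = 0x9F.

0x9F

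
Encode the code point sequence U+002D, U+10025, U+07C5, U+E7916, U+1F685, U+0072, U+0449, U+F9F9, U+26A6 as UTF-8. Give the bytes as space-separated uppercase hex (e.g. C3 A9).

U+002D: 1-byte form → 2D.
U+10025: 4-byte form → F0 90 80 A5.
U+07C5: 2-byte form → DF 85.
U+E7916: 4-byte form → F3 A7 A4 96.
U+1F685: 4-byte form → F0 9F 9A 85.
U+0072: 1-byte form → 72.
U+0449: 2-byte form → D1 89.
U+F9F9: 3-byte form → EF A7 B9.
U+26A6: 3-byte form → E2 9A A6.
Concatenated (24 bytes): 2D F0 90 80 A5 DF 85 F3 A7 A4 96 F0 9F 9A 85 72 D1 89 EF A7 B9 E2 9A A6.

2D F0 90 80 A5 DF 85 F3 A7 A4 96 F0 9F 9A 85 72 D1 89 EF A7 B9 E2 9A A6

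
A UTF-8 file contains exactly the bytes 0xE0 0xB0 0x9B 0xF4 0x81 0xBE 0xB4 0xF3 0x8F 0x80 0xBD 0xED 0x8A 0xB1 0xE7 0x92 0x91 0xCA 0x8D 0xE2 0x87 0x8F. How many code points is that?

Byte at offset 0: 0xE0 = 11100000 → 3-byte char (#1). Advance 3.
Byte at offset 3: 0xF4 = 11110100 → 4-byte char (#2). Advance 4.
Byte at offset 7: 0xF3 = 11110011 → 4-byte char (#3). Advance 4.
Byte at offset 11: 0xED = 11101101 → 3-byte char (#4). Advance 3.
Byte at offset 14: 0xE7 = 11100111 → 3-byte char (#5). Advance 3.
Byte at offset 17: 0xCA = 11001010 → 2-byte char (#6). Advance 2.
Byte at offset 19: 0xE2 = 11100010 → 3-byte char (#7). Advance 3.
Reached end at offset 22 after 7 code points.

7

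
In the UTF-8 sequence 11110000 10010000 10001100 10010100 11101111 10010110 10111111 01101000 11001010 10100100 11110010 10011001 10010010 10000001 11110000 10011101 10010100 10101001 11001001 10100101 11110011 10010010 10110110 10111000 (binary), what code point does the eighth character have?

U+D2DB8

Offset 0: leading byte 0xF0 = 11110000 → 4-byte char #1 = F0 90 8C 94.
Offset 4: leading byte 0xEF = 11101111 → 3-byte char #2 = EF 96 BF.
Offset 7: leading byte 0x68 = 01101000 → 1-byte char #3 = 68.
Offset 8: leading byte 0xCA = 11001010 → 2-byte char #4 = CA A4.
Offset 10: leading byte 0xF2 = 11110010 → 4-byte char #5 = F2 99 92 81.
Offset 14: leading byte 0xF0 = 11110000 → 4-byte char #6 = F0 9D 94 A9.
Offset 18: leading byte 0xC9 = 11001001 → 2-byte char #7 = C9 A5.
Offset 20: leading byte 0xF3 = 11110011 → 4-byte char #8 = F3 92 B6 B8.
Leading byte 0xF3 = 11110011 matches 11110xxx → 4-byte sequence.
Byte 1: 0xF3 = 11110011, payload 011 (3 bits).
Byte 2: 0x92 = 10010010 (10xxxxxx ✓), payload 010010.
Byte 3: 0xB6 = 10110110 (10xxxxxx ✓), payload 110110.
Byte 4: 0xB8 = 10111000 (10xxxxxx ✓), payload 111000.
Concatenate: 011010010110110111000 = 0xD2DB8 (21 bits → U+D2DB8).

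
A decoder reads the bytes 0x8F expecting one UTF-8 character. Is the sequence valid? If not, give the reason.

invalid (continuation byte with no leading byte)

Byte 0x8F = 10001111 has the form 10xxxxxx — a continuation byte — but there is no preceding leading byte.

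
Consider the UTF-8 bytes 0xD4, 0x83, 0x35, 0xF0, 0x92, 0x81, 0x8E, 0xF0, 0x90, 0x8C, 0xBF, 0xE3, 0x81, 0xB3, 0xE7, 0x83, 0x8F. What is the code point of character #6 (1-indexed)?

Offset 0: leading byte 0xD4 = 11010100 → 2-byte char #1 = D4 83.
Offset 2: leading byte 0x35 = 00110101 → 1-byte char #2 = 35.
Offset 3: leading byte 0xF0 = 11110000 → 4-byte char #3 = F0 92 81 8E.
Offset 7: leading byte 0xF0 = 11110000 → 4-byte char #4 = F0 90 8C BF.
Offset 11: leading byte 0xE3 = 11100011 → 3-byte char #5 = E3 81 B3.
Offset 14: leading byte 0xE7 = 11100111 → 3-byte char #6 = E7 83 8F.
Leading byte 0xE7 = 11100111 matches 1110xxxx → 3-byte sequence.
Byte 1: 0xE7 = 11100111, payload 0111 (4 bits).
Byte 2: 0x83 = 10000011 (10xxxxxx ✓), payload 000011.
Byte 3: 0x8F = 10001111 (10xxxxxx ✓), payload 001111.
Concatenate: 0111000011001111 = 0x70CF (16 bits → U+70CF).

U+70CF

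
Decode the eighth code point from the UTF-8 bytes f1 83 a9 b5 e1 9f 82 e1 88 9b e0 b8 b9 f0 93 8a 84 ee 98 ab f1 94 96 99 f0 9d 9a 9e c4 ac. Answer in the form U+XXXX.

U+1D69E

Offset 0: leading byte 0xF1 = 11110001 → 4-byte char #1 = F1 83 A9 B5.
Offset 4: leading byte 0xE1 = 11100001 → 3-byte char #2 = E1 9F 82.
Offset 7: leading byte 0xE1 = 11100001 → 3-byte char #3 = E1 88 9B.
Offset 10: leading byte 0xE0 = 11100000 → 3-byte char #4 = E0 B8 B9.
Offset 13: leading byte 0xF0 = 11110000 → 4-byte char #5 = F0 93 8A 84.
Offset 17: leading byte 0xEE = 11101110 → 3-byte char #6 = EE 98 AB.
Offset 20: leading byte 0xF1 = 11110001 → 4-byte char #7 = F1 94 96 99.
Offset 24: leading byte 0xF0 = 11110000 → 4-byte char #8 = F0 9D 9A 9E.
Leading byte 0xF0 = 11110000 matches 11110xxx → 4-byte sequence.
Byte 1: 0xF0 = 11110000, payload 000 (3 bits).
Byte 2: 0x9D = 10011101 (10xxxxxx ✓), payload 011101.
Byte 3: 0x9A = 10011010 (10xxxxxx ✓), payload 011010.
Byte 4: 0x9E = 10011110 (10xxxxxx ✓), payload 011110.
Concatenate: 000011101011010011110 = 0x1D69E (21 bits → U+1D69E).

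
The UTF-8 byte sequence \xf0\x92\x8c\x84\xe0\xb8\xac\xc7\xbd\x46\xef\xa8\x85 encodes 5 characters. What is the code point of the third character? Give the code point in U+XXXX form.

U+01FD

Offset 0: leading byte 0xF0 = 11110000 → 4-byte char #1 = F0 92 8C 84.
Offset 4: leading byte 0xE0 = 11100000 → 3-byte char #2 = E0 B8 AC.
Offset 7: leading byte 0xC7 = 11000111 → 2-byte char #3 = C7 BD.
Leading byte 0xC7 = 11000111 matches 110xxxxx → 2-byte sequence.
Byte 1: 0xC7 = 11000111, payload 00111 (5 bits).
Byte 2: 0xBD = 10111101 (10xxxxxx ✓), payload 111101.
Concatenate: 00111111101 = 0x1FD (11 bits → U+01FD).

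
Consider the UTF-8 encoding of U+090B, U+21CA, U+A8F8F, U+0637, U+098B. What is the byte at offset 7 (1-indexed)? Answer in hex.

1-indexed offset 7 is 0-indexed offset 6.
U+090B → 3-byte form E0 A4 8B at offsets 0–2.
U+21CA → 3-byte form E2 87 8A at offsets 3–5.
U+A8F8F → 4-byte form F2 A8 BE 8F at offsets 6–9.
Offset 6 falls in char 3's range; it's byte 1 of F2 A8 BE 8F = 0xF2.

0xF2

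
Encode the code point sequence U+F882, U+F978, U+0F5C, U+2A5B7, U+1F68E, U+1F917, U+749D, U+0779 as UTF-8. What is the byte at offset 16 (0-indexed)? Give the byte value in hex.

U+F882 → 3-byte form EF A2 82 at offsets 0–2.
U+F978 → 3-byte form EF A5 B8 at offsets 3–5.
U+0F5C → 3-byte form E0 BD 9C at offsets 6–8.
U+2A5B7 → 4-byte form F0 AA 96 B7 at offsets 9–12.
U+1F68E → 4-byte form F0 9F 9A 8E at offsets 13–16.
Offset 16 falls in char 5's range; it's byte 4 of F0 9F 9A 8E = 0x8E.

0x8E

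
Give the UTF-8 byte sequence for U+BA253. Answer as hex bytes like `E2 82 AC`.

F2 BA 89 93

U+BA253 = 0xBA253 = 762451 decimal. In range U+10000–U+10FFFF → 4-byte form: 11110xxx 10xxxxxx 10xxxxxx 10xxxxxx.
Binary (21 bits): 010111010001001010011.
Split 3+6+6+6: 010 | 111010 | 001001 | 010011.
Byte 1: 11110010 = 0xF2.
Byte 2: 10111010 = 0xBA.
Byte 3: 10001001 = 0x89.
Byte 4: 10010011 = 0x93.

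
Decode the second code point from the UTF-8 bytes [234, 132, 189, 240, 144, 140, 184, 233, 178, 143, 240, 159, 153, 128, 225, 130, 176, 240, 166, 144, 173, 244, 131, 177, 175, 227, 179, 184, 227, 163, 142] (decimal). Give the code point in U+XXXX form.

Offset 0: leading byte 0xEA = 11101010 → 3-byte char #1 = EA 84 BD.
Offset 3: leading byte 0xF0 = 11110000 → 4-byte char #2 = F0 90 8C B8.
Leading byte 0xF0 = 11110000 matches 11110xxx → 4-byte sequence.
Byte 1: 0xF0 = 11110000, payload 000 (3 bits).
Byte 2: 0x90 = 10010000 (10xxxxxx ✓), payload 010000.
Byte 3: 0x8C = 10001100 (10xxxxxx ✓), payload 001100.
Byte 4: 0xB8 = 10111000 (10xxxxxx ✓), payload 111000.
Concatenate: 000010000001100111000 = 0x10338 (21 bits → U+10338).

U+10338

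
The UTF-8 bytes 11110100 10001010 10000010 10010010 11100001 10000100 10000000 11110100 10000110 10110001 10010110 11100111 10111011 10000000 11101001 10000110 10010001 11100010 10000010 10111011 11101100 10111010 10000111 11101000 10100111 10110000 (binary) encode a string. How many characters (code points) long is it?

8

Byte at offset 0: 0xF4 = 11110100 → 4-byte char (#1). Advance 4.
Byte at offset 4: 0xE1 = 11100001 → 3-byte char (#2). Advance 3.
Byte at offset 7: 0xF4 = 11110100 → 4-byte char (#3). Advance 4.
Byte at offset 11: 0xE7 = 11100111 → 3-byte char (#4). Advance 3.
Byte at offset 14: 0xE9 = 11101001 → 3-byte char (#5). Advance 3.
Byte at offset 17: 0xE2 = 11100010 → 3-byte char (#6). Advance 3.
Byte at offset 20: 0xEC = 11101100 → 3-byte char (#7). Advance 3.
Byte at offset 23: 0xE8 = 11101000 → 3-byte char (#8). Advance 3.
Reached end at offset 26 after 8 code points.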